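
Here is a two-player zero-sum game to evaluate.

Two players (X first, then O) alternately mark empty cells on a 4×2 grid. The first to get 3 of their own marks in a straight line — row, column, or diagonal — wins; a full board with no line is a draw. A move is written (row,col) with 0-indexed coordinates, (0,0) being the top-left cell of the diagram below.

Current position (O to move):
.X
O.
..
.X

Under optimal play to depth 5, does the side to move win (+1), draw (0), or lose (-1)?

[.X/O./../.X] O move#1: (0,0):+0/OX/O./../.X, (1,1):+0/.X/OO/../.X, (2,0):+1/.X/O./O./.X*, (2,1):+0/.X/O./.O/.X, (3,0):+0/.X/O./../OX
[.X/O./O./.X] X move#2: (0,0):-1/XX/O./O./.X*, (1,1):-1/.X/OX/O./.X, (2,1):-1/.X/O./OX/.X, (3,0):-1/.X/O./O./XX
[XX/O./O./.X] O move#3: (1,1):+0/XX/OO/O./.X, (2,1):+0/XX/O./OO/.X, (3,0):+1/XX/O./O./OX*
[XX/O./O./OX] end (terminal -1, X#4); searched .X/O./../.X to 5

value(.X/O./../.X, O) = +1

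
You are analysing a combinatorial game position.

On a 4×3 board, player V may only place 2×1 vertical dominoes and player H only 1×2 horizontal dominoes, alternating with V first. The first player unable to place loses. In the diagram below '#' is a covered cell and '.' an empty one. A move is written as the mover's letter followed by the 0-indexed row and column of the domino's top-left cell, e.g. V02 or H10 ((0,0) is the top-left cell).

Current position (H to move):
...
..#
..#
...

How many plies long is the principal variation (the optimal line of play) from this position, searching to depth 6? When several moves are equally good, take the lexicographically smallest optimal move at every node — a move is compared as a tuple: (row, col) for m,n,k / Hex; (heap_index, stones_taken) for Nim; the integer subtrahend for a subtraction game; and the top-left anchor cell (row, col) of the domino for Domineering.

[.../..#/..#/...] H move#1: H00:-1/##./..#/..#/...*, H01:-1/.##/..#/..#/..., H10:-1/.../###/..#/..., H20:-1/.../..#/###/..., H30:-1/.../..#/..#/##., H31:-1/.../..#/..#/.##
[##./..#/..#/...] V move#2: V10:+1/##./#.#/#.#/...*, V11:+1/##./.##/.##/..., V20:+1/##./..#/#.#/#.., V21:+1/##./..#/.##/.#.
[##./#.#/#.#/...] H move#3: H30:-1/##./#.#/#.#/##.*, H31:-1/##./#.#/#.#/.##
[##./#.#/#.#/##.] V move#4: V11:+1/##./###/###/##.*
[##./###/###/##.] end (terminal -1, H#5); searched .../..#/..#/... to 6

PV length from [.../..#/..#/...]: 4 plies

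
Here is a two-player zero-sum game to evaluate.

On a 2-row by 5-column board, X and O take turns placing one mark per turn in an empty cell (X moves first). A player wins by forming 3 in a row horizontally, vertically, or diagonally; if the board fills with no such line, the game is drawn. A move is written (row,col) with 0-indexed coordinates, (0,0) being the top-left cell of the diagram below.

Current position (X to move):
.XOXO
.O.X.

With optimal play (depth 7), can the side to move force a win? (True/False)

p1 X@[.XOXO/.O.X.]: (0,0)[XXOXO/.O.X.]+0* (1,0)[.XOXO/XO.X.]+0 (1,2)[.XOXO/.OXX.]+0 (1,4)[.XOXO/.O.XX]+0
p2 O@[XXOXO/.O.X.]: (1,0)[XXOXO/OO.X.]+0* (1,2)[XXOXO/.OOX.]+0 (1,4)[XXOXO/.O.XO]+0
p3 X@[XXOXO/OO.X.]: (1,2)[XXOXO/OOXX.]+0* (1,4)[XXOXO/OO.XX]-1
p4 O@[XXOXO/OOXX.]: (1,4)[XXOXO/OOXXO]+0*
p5 X@[XXOXO/OOXXO] terminal +0; root [.XOXO/.O.X.] d7

X winning at [.XOXO/.O.X.]: False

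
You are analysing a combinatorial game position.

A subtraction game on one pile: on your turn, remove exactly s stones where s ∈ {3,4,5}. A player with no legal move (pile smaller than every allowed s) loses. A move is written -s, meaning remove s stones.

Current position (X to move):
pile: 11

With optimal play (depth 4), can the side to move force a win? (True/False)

p1 X@[11]: -3[8]+1* -4[7]-1 -5[6]-1
p2 O@[8]: -3[5]-1* -4[4]-1 -5[3]-1
p3 X@[5]: -3[2]+1* -4[1]+1 -5[0]+1
p4 O@[2] terminal -1; root [11] d4

X winning at [11]: True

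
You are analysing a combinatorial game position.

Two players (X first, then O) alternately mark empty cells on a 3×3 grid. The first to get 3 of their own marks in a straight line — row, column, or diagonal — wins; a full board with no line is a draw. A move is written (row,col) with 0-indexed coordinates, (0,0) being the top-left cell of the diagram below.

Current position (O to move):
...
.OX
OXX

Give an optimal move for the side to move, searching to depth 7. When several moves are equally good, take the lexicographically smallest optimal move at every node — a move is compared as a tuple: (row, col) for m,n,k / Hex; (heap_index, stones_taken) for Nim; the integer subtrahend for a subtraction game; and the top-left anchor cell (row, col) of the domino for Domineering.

O's best at [.../.OX/OXX]: (0,2)

[.../.OX/OXX] O move#1: (0,0):-1/O../.OX/OXX, (0,1):-1/.O./.OX/OXX, (0,2):+1/..O/.OX/OXX*, (1,0):-1/.../OOX/OXX
[..O/.OX/OXX] end (terminal -1, X#2); searched .../.OX/OXX to 7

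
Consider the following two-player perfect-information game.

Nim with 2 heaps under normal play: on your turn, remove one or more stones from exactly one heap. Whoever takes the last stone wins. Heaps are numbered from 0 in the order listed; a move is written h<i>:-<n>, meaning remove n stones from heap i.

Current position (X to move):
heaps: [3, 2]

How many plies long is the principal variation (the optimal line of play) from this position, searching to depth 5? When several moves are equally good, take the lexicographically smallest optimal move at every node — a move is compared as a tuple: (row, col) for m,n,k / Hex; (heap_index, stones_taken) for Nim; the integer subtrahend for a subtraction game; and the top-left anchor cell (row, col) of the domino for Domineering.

PV length from [(3,2)]: 5 plies

ply 1, X at (3,2) | h0:-1=+1→(2,2)*; h0:-2=-1→(1,2); h0:-3=-1→(0,2); h1:-1=-1→(3,1); h1:-2=-1→(3,0)
ply 2, O at (2,2) | h0:-1=-1→(1,2)*; h0:-2=-1→(0,2); h1:-1=-1→(2,1); h1:-2=-1→(2,0)
ply 3, X at (1,2) | h0:-1=-1→(0,2); h1:-1=+1→(1,1)*; h1:-2=-1→(1,0)
ply 4, O at (1,1) | h0:-1=-1→(0,1)*; h1:-1=-1→(1,0)
ply 5, X at (0,1) | h1:-1=+1→(0,0)*
ply 6: (0,0) is terminal -1 (O); from (3,2) depth 5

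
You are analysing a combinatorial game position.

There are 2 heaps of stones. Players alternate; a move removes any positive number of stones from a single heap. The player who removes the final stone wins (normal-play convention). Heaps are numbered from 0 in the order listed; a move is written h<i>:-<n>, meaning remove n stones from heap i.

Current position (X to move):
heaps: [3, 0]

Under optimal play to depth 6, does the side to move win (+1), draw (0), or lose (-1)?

[(3,0)] X move#1: h0:-1:-1/(2,0), h0:-2:-1/(1,0), h0:-3:+1/(0,0)*
[(0,0)] end (terminal -1, O#2); searched (3,0) to 6

value((3,0), X) = +1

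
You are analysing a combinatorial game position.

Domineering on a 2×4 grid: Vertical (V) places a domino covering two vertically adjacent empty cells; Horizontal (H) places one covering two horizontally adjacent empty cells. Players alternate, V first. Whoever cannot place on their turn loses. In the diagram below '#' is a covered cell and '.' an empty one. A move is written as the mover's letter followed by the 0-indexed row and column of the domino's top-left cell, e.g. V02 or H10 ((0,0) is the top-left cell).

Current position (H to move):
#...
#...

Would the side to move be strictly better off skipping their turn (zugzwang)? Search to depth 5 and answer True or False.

ply 1, H at #.../#... | H01=+1→###./#...*; H02=+1→#.##/#...; H11=+1→#.../###.; H12=+1→#.../#.##
ply 2, V at ###./#... | V03=-1→####/#..#*
ply 3, H at ####/#..# | H11=+1→####/####*
ply 4: ####/#### is terminal -1 (V); from #.../#... depth 5
if H skipped the turn, V would face:
~ ply 1, V at #.../#... | V01=-1→##../##..; V02=+1→#.#./#.#.*; V03=-1→#..#/#..#
~ ply 2: #.#./#.#. is terminal -1 (H); from #.../#... depth 5
compare (H): move=+1 vs pass=-1

zugzwang(#.../#..., H) = False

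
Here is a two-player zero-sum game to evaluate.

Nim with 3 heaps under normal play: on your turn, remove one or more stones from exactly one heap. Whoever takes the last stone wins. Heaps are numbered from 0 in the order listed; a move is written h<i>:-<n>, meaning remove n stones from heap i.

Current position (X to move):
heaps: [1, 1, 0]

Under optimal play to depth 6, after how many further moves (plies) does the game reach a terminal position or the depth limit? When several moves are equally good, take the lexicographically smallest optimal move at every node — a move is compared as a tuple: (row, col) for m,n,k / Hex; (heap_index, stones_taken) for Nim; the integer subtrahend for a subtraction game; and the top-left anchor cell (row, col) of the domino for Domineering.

PV length from [(1,1,0)]: 2 plies

[(1,1,0)] X move#1: h0:-1:-1/(0,1,0)*, h1:-1:-1/(1,0,0)
[(0,1,0)] O move#2: h1:-1:+1/(0,0,0)*
[(0,0,0)] end (terminal -1, X#3); searched (1,1,0) to 6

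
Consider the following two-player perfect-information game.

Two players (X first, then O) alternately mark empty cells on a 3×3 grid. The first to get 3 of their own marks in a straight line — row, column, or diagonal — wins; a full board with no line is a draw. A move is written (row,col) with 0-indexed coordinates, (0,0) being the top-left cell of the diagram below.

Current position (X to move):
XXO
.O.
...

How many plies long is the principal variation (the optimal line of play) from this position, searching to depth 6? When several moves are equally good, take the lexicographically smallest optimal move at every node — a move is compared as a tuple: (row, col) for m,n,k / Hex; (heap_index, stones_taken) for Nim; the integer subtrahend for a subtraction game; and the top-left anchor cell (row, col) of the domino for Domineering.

ply 1, X at XXO/.O./... | (1,0)=-1→XXO/XO./...; (1,2)=-1→XXO/.OX/...; (2,0)=+0→XXO/.O./X..*; (2,1)=-1→XXO/.O./.X.; (2,2)=-1→XXO/.O./..X
ply 2, O at XXO/.O./X.. | (1,0)=+0→XXO/OO./X..*; (1,2)=-1→XXO/.OO/X..; (2,1)=-1→XXO/.O./XO.; (2,2)=-1→XXO/.O./X.O
ply 3, X at XXO/OO./X.. | (1,2)=+0→XXO/OOX/X..*; (2,1)=-1→XXO/OO./XX.; (2,2)=-1→XXO/OO./X.X
ply 4, O at XXO/OOX/X.. | (2,1)=+0→XXO/OOX/XO.*; (2,2)=+0→XXO/OOX/X.O
ply 5, X at XXO/OOX/XO. | (2,2)=+0→XXO/OOX/XOX*
ply 6: XXO/OOX/XOX is terminal +0 (O); from XXO/.O./... depth 6

PV length from [XXO/.O./...]: 5 plies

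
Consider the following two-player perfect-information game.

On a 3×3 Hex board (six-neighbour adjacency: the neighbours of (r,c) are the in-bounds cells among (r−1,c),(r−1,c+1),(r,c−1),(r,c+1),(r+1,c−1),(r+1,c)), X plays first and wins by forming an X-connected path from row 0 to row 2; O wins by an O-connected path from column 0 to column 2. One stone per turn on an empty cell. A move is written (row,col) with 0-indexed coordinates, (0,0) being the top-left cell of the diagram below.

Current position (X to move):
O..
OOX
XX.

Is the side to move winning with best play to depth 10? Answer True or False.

p1 X@[O../OOX/XX.]: (0,1)[OX./OOX/XX.]-1 (0,2)[O.X/OOX/XX.]+1* (2,2)[O../OOX/XXX]-1
p2 O@[O.X/OOX/XX.] terminal -1; root [O../OOX/XX.] d10

X winning at [O../OOX/XX.]: True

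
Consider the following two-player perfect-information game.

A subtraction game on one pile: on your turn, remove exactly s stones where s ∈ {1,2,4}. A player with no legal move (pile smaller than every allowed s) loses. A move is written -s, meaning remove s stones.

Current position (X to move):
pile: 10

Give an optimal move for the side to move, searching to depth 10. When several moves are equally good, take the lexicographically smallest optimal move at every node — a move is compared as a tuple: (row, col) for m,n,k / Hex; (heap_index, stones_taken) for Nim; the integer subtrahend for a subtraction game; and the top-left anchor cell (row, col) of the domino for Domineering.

X's best at [10]: -1

p1 X@[10]: -1[9]+1* -2[8]-1 -4[6]+1
p2 O@[9]: -1[8]-1* -2[7]-1 -4[5]-1
p3 X@[8]: -1[7]-1 -2[6]+1* -4[4]-1
p4 O@[6]: -1[5]-1* -2[4]-1 -4[2]-1
p5 X@[5]: -1[4]-1 -2[3]+1* -4[1]-1
p6 O@[3]: -1[2]-1* -2[1]-1
p7 X@[2]: -1[1]-1 -2[0]+1*
p8 O@[0] terminal -1; root [10] d10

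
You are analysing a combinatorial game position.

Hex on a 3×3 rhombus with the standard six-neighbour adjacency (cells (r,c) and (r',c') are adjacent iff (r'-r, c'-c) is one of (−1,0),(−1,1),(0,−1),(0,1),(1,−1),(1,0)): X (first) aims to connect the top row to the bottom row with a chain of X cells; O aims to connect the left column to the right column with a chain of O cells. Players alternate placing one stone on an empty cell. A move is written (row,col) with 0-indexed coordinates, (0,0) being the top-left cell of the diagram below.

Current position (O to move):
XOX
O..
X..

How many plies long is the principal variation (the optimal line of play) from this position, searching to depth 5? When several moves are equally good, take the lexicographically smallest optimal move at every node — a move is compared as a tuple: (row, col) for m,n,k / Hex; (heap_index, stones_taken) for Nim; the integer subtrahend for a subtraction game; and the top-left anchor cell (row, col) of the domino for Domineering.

PV length from [XOX/O../X..]: 4 plies

[XOX/O../X..] O move#1: (1,1):-1/XOX/OO./X..*, (1,2):-1/XOX/O.O/X.., (2,1):-1/XOX/O../XO., (2,2):-1/XOX/O../X.O
[XOX/OO./X..] X move#2: (1,2):+1/XOX/OOX/X..*, (2,1):-1/XOX/OO./XX., (2,2):-1/XOX/OO./X.X
[XOX/OOX/X..] O move#3: (2,1):-1/XOX/OOX/XO.*, (2,2):-1/XOX/OOX/X.O
[XOX/OOX/XO.] X move#4: (2,2):+1/XOX/OOX/XOX*
[XOX/OOX/XOX] end (terminal -1, O#5); searched XOX/O../X.. to 5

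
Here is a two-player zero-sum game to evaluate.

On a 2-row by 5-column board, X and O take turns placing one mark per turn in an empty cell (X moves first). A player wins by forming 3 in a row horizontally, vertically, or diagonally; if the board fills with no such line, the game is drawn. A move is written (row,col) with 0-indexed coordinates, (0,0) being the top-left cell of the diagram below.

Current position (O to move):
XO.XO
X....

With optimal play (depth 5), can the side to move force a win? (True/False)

ply 1, O at XO.XO/X.... | (0,2)=+0→XOOXO/X....*; (1,1)=+0→XO.XO/XO...; (1,2)=+0→XO.XO/X.O..; (1,3)=+0→XO.XO/X..O.; (1,4)=+0→XO.XO/X...O
ply 2, X at XOOXO/X.... | (1,1)=+0→XOOXO/XX...*; (1,2)=+0→XOOXO/X.X..; (1,3)=+0→XOOXO/X..X.; (1,4)=+0→XOOXO/X...X
ply 3, O at XOOXO/XX... | (1,2)=+0→XOOXO/XXO..*; (1,3)=-1→XOOXO/XX.O.; (1,4)=-1→XOOXO/XX..O
ply 4, X at XOOXO/XXO.. | (1,3)=+0→XOOXO/XXOX.*; (1,4)=+0→XOOXO/XXO.X
ply 5, O at XOOXO/XXOX. | (1,4)=+0→XOOXO/XXOXO*
ply 6: XOOXO/XXOXO is terminal +0 (X); from XO.XO/X.... depth 5

O winning at [XO.XO/X....]: False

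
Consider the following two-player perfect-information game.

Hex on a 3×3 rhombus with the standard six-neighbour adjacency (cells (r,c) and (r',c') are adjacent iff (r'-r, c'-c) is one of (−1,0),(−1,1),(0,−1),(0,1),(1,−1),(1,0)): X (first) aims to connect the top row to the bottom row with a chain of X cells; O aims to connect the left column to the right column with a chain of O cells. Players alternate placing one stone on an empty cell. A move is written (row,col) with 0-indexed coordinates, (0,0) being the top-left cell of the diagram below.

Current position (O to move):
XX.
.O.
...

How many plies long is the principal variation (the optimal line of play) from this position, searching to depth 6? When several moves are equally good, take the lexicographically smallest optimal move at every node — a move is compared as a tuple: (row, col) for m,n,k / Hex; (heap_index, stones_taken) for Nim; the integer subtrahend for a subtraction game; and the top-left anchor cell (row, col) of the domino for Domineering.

ply 1, O at XX./.O./... | (0,2)=+1→XXO/.O./...*; (1,0)=+1→XX./OO./...; (1,2)=+1→XX./.OO/...; (2,0)=+1→XX./.O./O..; (2,1)=+1→XX./.O./.O.; (2,2)=+1→XX./.O./..O
ply 2, X at XXO/.O./... | (1,0)=-1→XXO/XO./...*; (1,2)=-1→XXO/.OX/...; (2,0)=-1→XXO/.O./X..; (2,1)=-1→XXO/.O./.X.; (2,2)=-1→XXO/.O./..X
ply 3, O at XXO/XO./... | (1,2)=-1→XXO/XOO/...; (2,0)=+1→XXO/XO./O..*; (2,1)=-1→XXO/XO./.O.; (2,2)=-1→XXO/XO./..O
ply 4: XXO/XO./O.. is terminal -1 (X); from XX./.O./... depth 6

PV length from [XX./.O./...]: 3 plies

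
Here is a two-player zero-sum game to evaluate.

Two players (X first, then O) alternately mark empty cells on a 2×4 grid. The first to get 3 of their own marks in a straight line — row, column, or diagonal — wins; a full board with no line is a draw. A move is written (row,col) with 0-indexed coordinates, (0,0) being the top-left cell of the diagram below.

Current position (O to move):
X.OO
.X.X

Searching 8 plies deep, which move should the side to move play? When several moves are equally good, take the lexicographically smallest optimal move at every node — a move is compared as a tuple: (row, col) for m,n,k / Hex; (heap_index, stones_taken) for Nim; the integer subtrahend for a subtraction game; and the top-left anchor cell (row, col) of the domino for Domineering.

O's best at [X.OO/.X.X]: (0,1)

p1 O@[X.OO/.X.X]: (0,1)[XOOO/.X.X]+1* (1,0)[X.OO/OX.X]-1 (1,2)[X.OO/.XOX]+0
p2 X@[XOOO/.X.X] terminal -1; root [X.OO/.X.X] d8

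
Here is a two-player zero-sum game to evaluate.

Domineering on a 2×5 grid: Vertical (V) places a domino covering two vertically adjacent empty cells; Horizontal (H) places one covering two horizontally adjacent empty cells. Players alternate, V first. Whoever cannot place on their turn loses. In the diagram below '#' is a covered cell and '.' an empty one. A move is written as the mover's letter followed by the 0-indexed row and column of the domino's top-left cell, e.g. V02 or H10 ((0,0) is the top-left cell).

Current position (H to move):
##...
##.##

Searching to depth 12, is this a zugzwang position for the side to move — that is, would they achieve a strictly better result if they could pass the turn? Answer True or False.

zugzwang(##.../##.##, H) = False

[##.../##.##] H move#1: H02:+1/####./##.##*, H03:-1/##.##/##.##
[####./##.##] end (terminal -1, V#2); searched ##.../##.## to 12
suppose H passes — search the same position with V to move:
pass> [##.../##.##] V move#1: V02:-1/###../#####*
pass> [###../#####] H move#2: H03:+1/#####/#####*
pass> [#####/#####] end (terminal -1, V#3); searched ##.../##.## to 12
for H: play +1, pass +1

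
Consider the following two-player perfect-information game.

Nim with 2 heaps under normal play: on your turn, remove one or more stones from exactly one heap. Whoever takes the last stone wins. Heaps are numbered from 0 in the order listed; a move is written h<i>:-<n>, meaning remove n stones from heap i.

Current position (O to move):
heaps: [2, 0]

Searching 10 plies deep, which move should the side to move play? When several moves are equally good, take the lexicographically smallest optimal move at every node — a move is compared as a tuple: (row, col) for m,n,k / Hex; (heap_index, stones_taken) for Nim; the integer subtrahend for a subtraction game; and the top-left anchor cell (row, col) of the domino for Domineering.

[(2,0)] O move#1: h0:-1:-1/(1,0), h0:-2:+1/(0,0)*
[(0,0)] end (terminal -1, X#2); searched (2,0) to 10

O's best at [(2,0)]: h0:-2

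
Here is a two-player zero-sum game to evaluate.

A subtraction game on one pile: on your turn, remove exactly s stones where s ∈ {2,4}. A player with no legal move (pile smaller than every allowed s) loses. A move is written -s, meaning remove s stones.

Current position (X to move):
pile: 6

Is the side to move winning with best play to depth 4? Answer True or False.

X winning at [6]: False

[6] X move#1: -2:-1/4*, -4:-1/2
[4] O move#2: -2:-1/2, -4:+1/0*
[0] end (terminal -1, X#3); searched 6 to 4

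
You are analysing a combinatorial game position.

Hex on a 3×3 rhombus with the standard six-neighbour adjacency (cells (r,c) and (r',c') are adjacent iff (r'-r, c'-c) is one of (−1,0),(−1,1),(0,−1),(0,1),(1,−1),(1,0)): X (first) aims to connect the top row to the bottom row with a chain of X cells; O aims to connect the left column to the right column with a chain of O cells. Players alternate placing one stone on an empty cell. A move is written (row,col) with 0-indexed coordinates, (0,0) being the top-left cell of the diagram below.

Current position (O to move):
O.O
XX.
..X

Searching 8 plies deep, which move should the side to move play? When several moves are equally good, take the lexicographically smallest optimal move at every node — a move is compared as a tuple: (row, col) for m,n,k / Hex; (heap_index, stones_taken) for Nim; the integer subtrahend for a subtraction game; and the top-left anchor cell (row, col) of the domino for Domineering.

p1 O@[O.O/XX./..X]: (0,1)[OOO/XX./..X]+1* (1,2)[O.O/XXO/..X]-1 (2,0)[O.O/XX./O.X]-1 (2,1)[O.O/XX./.OX]-1
p2 X@[OOO/XX./..X] terminal -1; root [O.O/XX./..X] d8

O's best at [O.O/XX./..X]: (0,1)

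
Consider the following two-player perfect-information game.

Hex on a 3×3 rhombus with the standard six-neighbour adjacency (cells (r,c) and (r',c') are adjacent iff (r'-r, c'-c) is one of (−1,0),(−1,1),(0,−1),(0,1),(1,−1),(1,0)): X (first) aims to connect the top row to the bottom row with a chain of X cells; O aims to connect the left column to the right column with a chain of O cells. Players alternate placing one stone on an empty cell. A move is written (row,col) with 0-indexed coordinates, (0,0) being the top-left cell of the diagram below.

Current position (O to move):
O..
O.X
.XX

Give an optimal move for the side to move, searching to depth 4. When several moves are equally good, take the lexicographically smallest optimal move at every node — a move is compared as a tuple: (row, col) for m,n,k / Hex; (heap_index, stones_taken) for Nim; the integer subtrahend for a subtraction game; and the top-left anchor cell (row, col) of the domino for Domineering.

[O../O.X/.XX] O move#1: (0,1):-1/OO./O.X/.XX, (0,2):+1/O.O/O.X/.XX*, (1,1):-1/O../OOX/.XX, (2,0):-1/O../O.X/OXX
[O.O/O.X/.XX] X move#2: (0,1):-1/OXO/O.X/.XX*, (1,1):-1/O.O/OXX/.XX, (2,0):-1/O.O/O.X/XXX
[OXO/O.X/.XX] O move#3: (1,1):+1/OXO/OOX/.XX*, (2,0):-1/OXO/O.X/OXX
[OXO/OOX/.XX] end (terminal -1, X#4); searched O../O.X/.XX to 4

O's best at [O../O.X/.XX]: (0,2)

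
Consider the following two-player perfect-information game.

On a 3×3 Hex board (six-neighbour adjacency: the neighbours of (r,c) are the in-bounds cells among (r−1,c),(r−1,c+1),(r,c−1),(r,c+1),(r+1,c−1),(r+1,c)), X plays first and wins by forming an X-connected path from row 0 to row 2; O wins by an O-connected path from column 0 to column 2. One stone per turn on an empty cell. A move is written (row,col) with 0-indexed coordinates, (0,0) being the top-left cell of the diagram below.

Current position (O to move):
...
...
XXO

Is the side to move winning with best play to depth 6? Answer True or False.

O winning at [.../.../XXO]: False

p1 O@[.../.../XXO]: (0,0)[O../.../XXO]-1* (0,1)[.O./.../XXO]-1 (0,2)[..O/.../XXO]-1 (1,0)[.../O../XXO]-1 (1,1)[.../.O./XXO]-1 (1,2)[.../..O/XXO]-1
p2 X@[O../.../XXO]: (0,1)[OX./.../XXO]+1* (0,2)[O.X/.../XXO]+1 (1,0)[O../X../XXO]+1 (1,1)[O../.X./XXO]+1 (1,2)[O../..X/XXO]+1
p3 O@[OX./.../XXO]: (0,2)[OXO/.../XXO]-1* (1,0)[OX./O../XXO]-1 (1,1)[OX./.O./XXO]-1 (1,2)[OX./..O/XXO]-1
p4 X@[OXO/.../XXO]: (1,0)[OXO/X../XXO]+1* (1,1)[OXO/.X./XXO]+1 (1,2)[OXO/..X/XXO]+1
p5 O@[OXO/X../XXO] terminal -1; root [.../.../XXO] d6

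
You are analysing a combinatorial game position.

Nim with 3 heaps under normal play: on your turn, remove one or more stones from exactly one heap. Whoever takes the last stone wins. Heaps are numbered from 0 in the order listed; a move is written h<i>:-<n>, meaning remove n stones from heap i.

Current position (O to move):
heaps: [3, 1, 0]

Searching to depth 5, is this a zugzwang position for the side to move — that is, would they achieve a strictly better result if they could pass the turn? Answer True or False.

zugzwang((3,1,0), O) = False

p1 O@[(3,1,0)]: h0:-1[(2,1,0)]-1 h0:-2[(1,1,0)]+1* h0:-3[(0,1,0)]-1 h1:-1[(3,0,0)]-1
p2 X@[(1,1,0)]: h0:-1[(0,1,0)]-1* h1:-1[(1,0,0)]-1
p3 O@[(0,1,0)]: h1:-1[(0,0,0)]+1*
p4 X@[(0,0,0)] terminal -1; root [(3,1,0)] d5
pass branch (X moves first from the same position):
  | p1 X@[(3,1,0)]: h0:-1[(2,1,0)]-1 h0:-2[(1,1,0)]+1* h0:-3[(0,1,0)]-1 h1:-1[(3,0,0)]-1
  | p2 O@[(1,1,0)]: h0:-1[(0,1,0)]-1* h1:-1[(1,0,0)]-1
  | p3 X@[(0,1,0)]: h1:-1[(0,0,0)]+1*
  | p4 O@[(0,0,0)] terminal -1; root [(3,1,0)] d5
O moving scores +1; O passing scores -1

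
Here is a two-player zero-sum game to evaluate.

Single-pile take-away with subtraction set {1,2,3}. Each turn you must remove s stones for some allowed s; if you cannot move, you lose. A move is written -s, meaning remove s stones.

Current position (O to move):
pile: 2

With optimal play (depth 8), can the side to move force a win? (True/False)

p1 O@[2]: -1[1]-1 -2[0]+1*
p2 X@[0] terminal -1; root [2] d8

O winning at [2]: True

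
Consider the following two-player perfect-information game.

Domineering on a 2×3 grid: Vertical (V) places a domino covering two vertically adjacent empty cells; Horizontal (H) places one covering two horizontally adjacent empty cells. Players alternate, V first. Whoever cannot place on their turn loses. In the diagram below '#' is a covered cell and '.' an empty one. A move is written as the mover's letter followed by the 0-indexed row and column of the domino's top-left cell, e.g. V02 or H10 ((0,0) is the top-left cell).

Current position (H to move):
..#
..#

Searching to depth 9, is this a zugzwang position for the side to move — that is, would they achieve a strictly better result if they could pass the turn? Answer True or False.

zugzwang(..#/..#, H) = False

p1 H@[..#/..#]: H00[###/..#]+1* H10[..#/###]+1
p2 V@[###/..#] terminal -1; root [..#/..#] d9
pass branch (V moves first from the same position):
  | p1 V@[..#/..#]: V00[#.#/#.#]+1* V01[.##/.##]+1
  | p2 H@[#.#/#.#] terminal -1; root [..#/..#] d9
H moving scores +1; H passing scores -1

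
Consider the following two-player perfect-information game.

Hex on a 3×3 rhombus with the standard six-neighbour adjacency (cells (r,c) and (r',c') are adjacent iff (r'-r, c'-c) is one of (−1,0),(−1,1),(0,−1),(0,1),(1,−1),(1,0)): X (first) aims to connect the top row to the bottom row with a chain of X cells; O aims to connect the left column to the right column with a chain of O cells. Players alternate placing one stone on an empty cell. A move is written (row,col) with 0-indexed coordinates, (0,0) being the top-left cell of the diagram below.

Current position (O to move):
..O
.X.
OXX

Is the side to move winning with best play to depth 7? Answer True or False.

O winning at [..O/.X./OXX]: True

p1 O@[..O/.X./OXX]: (0,0)[O.O/.X./OXX]-1 (0,1)[.OO/.X./OXX]+1* (1,0)[..O/OX./OXX]-1 (1,2)[..O/.XO/OXX]-1
p2 X@[.OO/.X./OXX]: (0,0)[XOO/.X./OXX]-1* (1,0)[.OO/XX./OXX]-1 (1,2)[.OO/.XX/OXX]-1
p3 O@[XOO/.X./OXX]: (1,0)[XOO/OX./OXX]+1* (1,2)[XOO/.XO/OXX]-1
p4 X@[XOO/OX./OXX] terminal -1; root [..O/.X./OXX] d7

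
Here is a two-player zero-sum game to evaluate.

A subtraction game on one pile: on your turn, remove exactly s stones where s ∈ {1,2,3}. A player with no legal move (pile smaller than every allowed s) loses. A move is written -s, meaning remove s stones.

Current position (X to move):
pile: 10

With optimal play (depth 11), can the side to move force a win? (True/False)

X winning at [10]: True

ply 1, X at 10 | -1=-1→9; -2=+1→8*; -3=-1→7
ply 2, O at 8 | -1=-1→7*; -2=-1→6; -3=-1→5
ply 3, X at 7 | -1=-1→6; -2=-1→5; -3=+1→4*
ply 4, O at 4 | -1=-1→3*; -2=-1→2; -3=-1→1
ply 5, X at 3 | -1=-1→2; -2=-1→1; -3=+1→0*
ply 6: 0 is terminal -1 (O); from 10 depth 11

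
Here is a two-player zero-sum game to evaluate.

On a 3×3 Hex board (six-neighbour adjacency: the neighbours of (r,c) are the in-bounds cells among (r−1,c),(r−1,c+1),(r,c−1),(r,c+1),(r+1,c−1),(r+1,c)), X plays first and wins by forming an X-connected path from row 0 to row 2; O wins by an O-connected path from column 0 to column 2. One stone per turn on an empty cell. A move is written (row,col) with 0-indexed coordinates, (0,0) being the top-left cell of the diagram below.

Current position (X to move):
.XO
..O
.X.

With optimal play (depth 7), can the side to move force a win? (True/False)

X winning at [.XO/..O/.X.]: True

p1 X@[.XO/..O/.X.]: (0,0)[XXO/..O/.X.]-1 (1,0)[.XO/X.O/.X.]+1* (1,1)[.XO/.XO/.X.]+1 (2,0)[.XO/..O/XX.]+1 (2,2)[.XO/..O/.XX]-1
p2 O@[.XO/X.O/.X.]: (0,0)[OXO/X.O/.X.]-1* (1,1)[.XO/XOO/.X.]-1 (2,0)[.XO/X.O/OX.]-1 (2,2)[.XO/X.O/.XO]-1
p3 X@[OXO/X.O/.X.]: (1,1)[OXO/XXO/.X.]+1* (2,0)[OXO/X.O/XX.]+1 (2,2)[OXO/X.O/.XX]+1
p4 O@[OXO/XXO/.X.] terminal -1; root [.XO/..O/.X.] d7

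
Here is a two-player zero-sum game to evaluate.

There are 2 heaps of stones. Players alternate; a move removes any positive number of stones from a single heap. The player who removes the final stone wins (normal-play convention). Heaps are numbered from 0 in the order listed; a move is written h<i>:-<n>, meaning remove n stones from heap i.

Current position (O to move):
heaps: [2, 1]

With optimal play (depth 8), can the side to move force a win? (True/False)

ply 1, O at (2,1) | h0:-1=+1→(1,1)*; h0:-2=-1→(0,1); h1:-1=-1→(2,0)
ply 2, X at (1,1) | h0:-1=-1→(0,1)*; h1:-1=-1→(1,0)
ply 3, O at (0,1) | h1:-1=+1→(0,0)*
ply 4: (0,0) is terminal -1 (X); from (2,1) depth 8

O winning at [(2,1)]: True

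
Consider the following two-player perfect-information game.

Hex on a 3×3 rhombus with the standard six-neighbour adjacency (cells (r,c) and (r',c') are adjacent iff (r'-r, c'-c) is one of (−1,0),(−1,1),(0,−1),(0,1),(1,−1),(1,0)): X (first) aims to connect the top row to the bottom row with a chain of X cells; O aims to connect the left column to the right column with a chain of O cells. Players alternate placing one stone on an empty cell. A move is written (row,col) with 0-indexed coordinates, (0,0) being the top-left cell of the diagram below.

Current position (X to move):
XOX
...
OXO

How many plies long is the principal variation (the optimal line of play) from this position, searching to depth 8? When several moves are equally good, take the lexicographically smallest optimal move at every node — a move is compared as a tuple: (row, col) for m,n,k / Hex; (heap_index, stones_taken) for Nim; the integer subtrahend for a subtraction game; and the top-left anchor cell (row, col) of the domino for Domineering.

PV length from [XOX/.../OXO]: 3 plies

ply 1, X at XOX/.../OXO | (1,0)=+1→XOX/X../OXO*; (1,1)=+1→XOX/.X./OXO; (1,2)=+1→XOX/..X/OXO
ply 2, O at XOX/X../OXO | (1,1)=-1→XOX/XO./OXO*; (1,2)=-1→XOX/X.O/OXO
ply 3, X at XOX/XO./OXO | (1,2)=+1→XOX/XOX/OXO*
ply 4: XOX/XOX/OXO is terminal -1 (O); from XOX/.../OXO depth 8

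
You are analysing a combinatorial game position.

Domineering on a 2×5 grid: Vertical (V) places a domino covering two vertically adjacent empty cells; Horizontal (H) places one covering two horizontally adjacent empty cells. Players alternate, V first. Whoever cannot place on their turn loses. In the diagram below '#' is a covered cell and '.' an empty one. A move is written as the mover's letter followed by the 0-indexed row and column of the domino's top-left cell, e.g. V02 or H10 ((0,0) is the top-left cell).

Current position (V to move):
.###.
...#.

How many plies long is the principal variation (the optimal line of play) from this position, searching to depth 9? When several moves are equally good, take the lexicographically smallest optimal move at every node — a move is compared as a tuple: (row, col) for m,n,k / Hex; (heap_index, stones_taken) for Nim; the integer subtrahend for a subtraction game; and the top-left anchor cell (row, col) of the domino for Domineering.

p1 V@[.###./...#.]: V00[####./#..#.]+1* V04[.####/...##]-1
p2 H@[####./#..#.]: H11[####./####.]-1*
p3 V@[####./####.]: V04[#####/#####]+1*
p4 H@[#####/#####] terminal -1; root [.###./...#.] d9

PV length from [.###./...#.]: 3 plies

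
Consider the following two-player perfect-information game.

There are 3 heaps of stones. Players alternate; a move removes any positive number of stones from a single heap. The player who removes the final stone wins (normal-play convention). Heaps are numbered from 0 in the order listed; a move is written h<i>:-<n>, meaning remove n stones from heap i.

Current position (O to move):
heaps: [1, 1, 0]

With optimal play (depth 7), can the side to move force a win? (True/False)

O winning at [(1,1,0)]: False

[(1,1,0)] O move#1: h0:-1:-1/(0,1,0)*, h1:-1:-1/(1,0,0)
[(0,1,0)] X move#2: h1:-1:+1/(0,0,0)*
[(0,0,0)] end (terminal -1, O#3); searched (1,1,0) to 7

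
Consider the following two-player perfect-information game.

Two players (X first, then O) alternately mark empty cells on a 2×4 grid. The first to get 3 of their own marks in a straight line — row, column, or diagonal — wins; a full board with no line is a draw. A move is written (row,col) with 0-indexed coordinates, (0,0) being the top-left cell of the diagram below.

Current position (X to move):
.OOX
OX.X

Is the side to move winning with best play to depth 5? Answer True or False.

X winning at [.OOX/OX.X]: True

p1 X@[.OOX/OX.X]: (0,0)[XOOX/OX.X]+0 (1,2)[.OOX/OXXX]+1*
p2 O@[.OOX/OXXX] terminal -1; root [.OOX/OX.X] d5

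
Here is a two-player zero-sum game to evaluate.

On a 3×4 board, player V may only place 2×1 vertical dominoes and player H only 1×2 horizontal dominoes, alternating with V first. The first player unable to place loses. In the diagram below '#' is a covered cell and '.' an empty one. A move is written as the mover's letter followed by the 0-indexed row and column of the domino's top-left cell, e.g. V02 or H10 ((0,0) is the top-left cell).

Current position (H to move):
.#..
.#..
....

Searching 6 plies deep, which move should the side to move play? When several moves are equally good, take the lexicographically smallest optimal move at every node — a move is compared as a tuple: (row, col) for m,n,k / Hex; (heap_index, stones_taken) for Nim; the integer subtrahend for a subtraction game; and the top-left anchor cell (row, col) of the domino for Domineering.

H's best at [.#../.#../....]: H12

ply 1, H at .#../.#../.... | H02=-1→.###/.#../....; H12=+1→.#../.###/....*; H20=-1→.#../.#../##..; H21=-1→.#../.#../.##.; H22=-1→.#../.#../..##
ply 2, V at .#../.###/.... | V00=-1→##../####/....*; V10=-1→.#../####/#...
ply 3, H at ##../####/.... | H02=+1→####/####/....*; H20=+1→##../####/##..; H21=+1→##../####/.##.; H22=+1→##../####/..##
ply 4: ####/####/.... is terminal -1 (V); from .#../.#../.... depth 6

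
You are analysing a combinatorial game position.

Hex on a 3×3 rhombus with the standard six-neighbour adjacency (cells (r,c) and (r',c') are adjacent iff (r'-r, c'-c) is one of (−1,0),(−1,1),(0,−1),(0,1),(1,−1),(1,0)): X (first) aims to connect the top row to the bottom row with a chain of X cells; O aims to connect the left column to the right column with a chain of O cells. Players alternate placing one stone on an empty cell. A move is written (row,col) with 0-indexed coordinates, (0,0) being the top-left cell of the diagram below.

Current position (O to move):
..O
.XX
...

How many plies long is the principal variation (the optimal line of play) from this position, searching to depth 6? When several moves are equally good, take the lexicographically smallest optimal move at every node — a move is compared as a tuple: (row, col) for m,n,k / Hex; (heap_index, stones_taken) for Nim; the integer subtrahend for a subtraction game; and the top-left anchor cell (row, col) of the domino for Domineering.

ply 1, O at ..O/.XX/... | (0,0)=-1→O.O/.XX/...; (0,1)=+1→.OO/.XX/...*; (1,0)=-1→..O/OXX/...; (2,0)=-1→..O/.XX/O..; (2,1)=-1→..O/.XX/.O.; (2,2)=-1→..O/.XX/..O
ply 2, X at .OO/.XX/... | (0,0)=-1→XOO/.XX/...*; (1,0)=-1→.OO/XXX/...; (2,0)=-1→.OO/.XX/X..; (2,1)=-1→.OO/.XX/.X.; (2,2)=-1→.OO/.XX/..X
ply 3, O at XOO/.XX/... | (1,0)=+1→XOO/OXX/...*; (2,0)=-1→XOO/.XX/O..; (2,1)=-1→XOO/.XX/.O.; (2,2)=-1→XOO/.XX/..O
ply 4: XOO/OXX/... is terminal -1 (X); from ..O/.XX/... depth 6

PV length from [..O/.XX/...]: 3 plies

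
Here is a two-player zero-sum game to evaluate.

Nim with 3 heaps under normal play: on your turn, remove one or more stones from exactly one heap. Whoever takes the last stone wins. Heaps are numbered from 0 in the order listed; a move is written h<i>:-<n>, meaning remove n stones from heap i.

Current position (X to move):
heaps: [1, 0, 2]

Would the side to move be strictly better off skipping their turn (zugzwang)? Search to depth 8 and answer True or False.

[(1,0,2)] X move#1: h0:-1:-1/(0,0,2), h2:-1:+1/(1,0,1)*, h2:-2:-1/(1,0,0)
[(1,0,1)] O move#2: h0:-1:-1/(0,0,1)*, h2:-1:-1/(1,0,0)
[(0,0,1)] X move#3: h2:-1:+1/(0,0,0)*
[(0,0,0)] end (terminal -1, O#4); searched (1,0,2) to 8
pass branch (O moves first from the same position):
  | [(1,0,2)] O move#1: h0:-1:-1/(0,0,2), h2:-1:+1/(1,0,1)*, h2:-2:-1/(1,0,0)
  | [(1,0,1)] X move#2: h0:-1:-1/(0,0,1)*, h2:-1:-1/(1,0,0)
  | [(0,0,1)] O move#3: h2:-1:+1/(0,0,0)*
  | [(0,0,0)] end (terminal -1, X#4); searched (1,0,2) to 8
X moving scores +1; X passing scores -1

zugzwang((1,0,2), X) = False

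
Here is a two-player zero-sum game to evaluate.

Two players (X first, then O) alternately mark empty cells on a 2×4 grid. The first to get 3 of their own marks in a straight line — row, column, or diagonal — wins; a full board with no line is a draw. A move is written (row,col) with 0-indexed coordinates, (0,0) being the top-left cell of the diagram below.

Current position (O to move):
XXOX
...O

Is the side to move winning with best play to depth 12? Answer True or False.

O winning at [XXOX/...O]: False

p1 O@[XXOX/...O]: (1,0)[XXOX/O..O]+0* (1,1)[XXOX/.O.O]+0 (1,2)[XXOX/..OO]+0
p2 X@[XXOX/O..O]: (1,1)[XXOX/OX.O]+0* (1,2)[XXOX/O.XO]+0
p3 O@[XXOX/OX.O]: (1,2)[XXOX/OXOO]+0*
p4 X@[XXOX/OXOO] terminal +0; root [XXOX/...O] d12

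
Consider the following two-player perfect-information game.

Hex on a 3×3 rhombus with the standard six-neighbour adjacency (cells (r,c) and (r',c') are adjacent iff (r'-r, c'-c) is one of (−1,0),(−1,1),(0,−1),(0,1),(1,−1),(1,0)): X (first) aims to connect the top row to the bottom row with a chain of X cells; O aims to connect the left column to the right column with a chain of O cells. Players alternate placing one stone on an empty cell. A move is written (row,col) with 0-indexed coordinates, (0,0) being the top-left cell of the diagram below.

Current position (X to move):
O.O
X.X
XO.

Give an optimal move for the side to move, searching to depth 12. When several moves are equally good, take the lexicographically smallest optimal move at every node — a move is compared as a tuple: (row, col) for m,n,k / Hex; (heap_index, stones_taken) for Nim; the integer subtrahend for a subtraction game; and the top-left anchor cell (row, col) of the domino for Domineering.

[O.O/X.X/XO.] X move#1: (0,1):+1/OXO/X.X/XO.*, (1,1):-1/O.O/XXX/XO., (2,2):-1/O.O/X.X/XOX
[OXO/X.X/XO.] end (terminal -1, O#2); searched O.O/X.X/XO. to 12

X's best at [O.O/X.X/XO.]: (0,1)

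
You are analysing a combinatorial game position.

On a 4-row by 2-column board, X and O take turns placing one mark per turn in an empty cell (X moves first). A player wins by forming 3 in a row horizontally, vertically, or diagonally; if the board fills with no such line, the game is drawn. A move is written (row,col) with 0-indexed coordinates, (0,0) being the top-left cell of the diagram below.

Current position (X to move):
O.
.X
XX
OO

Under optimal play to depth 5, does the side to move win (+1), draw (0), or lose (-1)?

p1 X@[O./.X/XX/OO]: (0,1)[OX/.X/XX/OO]+1* (1,0)[O./XX/XX/OO]+0
p2 O@[OX/.X/XX/OO] terminal -1; root [O./.X/XX/OO] d5

value(O./.X/XX/OO, X) = +1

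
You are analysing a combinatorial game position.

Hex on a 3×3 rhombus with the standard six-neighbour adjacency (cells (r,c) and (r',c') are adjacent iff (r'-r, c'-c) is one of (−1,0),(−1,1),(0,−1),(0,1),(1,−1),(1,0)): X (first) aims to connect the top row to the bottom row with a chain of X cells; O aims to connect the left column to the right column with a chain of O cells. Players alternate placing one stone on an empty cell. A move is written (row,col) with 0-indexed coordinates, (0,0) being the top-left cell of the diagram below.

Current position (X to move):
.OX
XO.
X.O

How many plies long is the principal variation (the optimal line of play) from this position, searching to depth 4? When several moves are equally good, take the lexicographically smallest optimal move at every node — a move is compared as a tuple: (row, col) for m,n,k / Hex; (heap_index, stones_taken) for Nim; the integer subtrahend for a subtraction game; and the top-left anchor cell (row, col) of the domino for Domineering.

[.OX/XO./X.O] X move#1: (0,0):+1/XOX/XO./X.O*, (1,2):+1/.OX/XOX/X.O, (2,1):+1/.OX/XO./XXO
[XOX/XO./X.O] end (terminal -1, O#2); searched .OX/XO./X.O to 4

PV length from [.OX/XO./X.O]: 1 ply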